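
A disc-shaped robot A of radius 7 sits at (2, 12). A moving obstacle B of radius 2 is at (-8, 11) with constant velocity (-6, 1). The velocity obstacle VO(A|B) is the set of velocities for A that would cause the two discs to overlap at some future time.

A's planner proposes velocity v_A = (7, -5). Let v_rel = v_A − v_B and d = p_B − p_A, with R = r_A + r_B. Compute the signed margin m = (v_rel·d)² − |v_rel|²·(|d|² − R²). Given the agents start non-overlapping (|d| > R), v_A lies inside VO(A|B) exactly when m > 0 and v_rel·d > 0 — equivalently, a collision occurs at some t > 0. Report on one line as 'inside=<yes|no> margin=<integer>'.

d = (-10, -1),  |d|² = 101;  R = 7+2 = 9,  c = 101−9² = 20
v_rel = (13, -6),  |v_rel|² = 205;  v_rel·d = (13)·(-10) + (-6)·(-1) = -124
205·t² + 248·t + 20 = 0  ⇒  m = (-124)² − 205·20 = 11276
m = 11276 > 0,  v_rel·d = -124 < 0  ⇒  outside

inside=no margin=11276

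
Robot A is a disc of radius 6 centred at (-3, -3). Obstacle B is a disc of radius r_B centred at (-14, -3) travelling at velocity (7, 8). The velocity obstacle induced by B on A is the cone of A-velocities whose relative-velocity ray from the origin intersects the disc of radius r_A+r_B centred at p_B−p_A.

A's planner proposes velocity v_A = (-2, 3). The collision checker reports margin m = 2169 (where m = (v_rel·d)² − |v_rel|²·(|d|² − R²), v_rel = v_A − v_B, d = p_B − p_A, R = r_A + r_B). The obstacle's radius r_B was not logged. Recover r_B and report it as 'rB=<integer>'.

m = 2169
d = (-11, 0);  v_rel = (-9, -5),  |v_rel|² = 106
v_rel×d = (-9)·(0) − (-5)·(-11) = -55
since m = R²·106 − (-55)²:  R² = (3025 + 2169) / 106 = 49
R = √49 = 7  ⇒  r_B = 7 − 6 = 1

rB=1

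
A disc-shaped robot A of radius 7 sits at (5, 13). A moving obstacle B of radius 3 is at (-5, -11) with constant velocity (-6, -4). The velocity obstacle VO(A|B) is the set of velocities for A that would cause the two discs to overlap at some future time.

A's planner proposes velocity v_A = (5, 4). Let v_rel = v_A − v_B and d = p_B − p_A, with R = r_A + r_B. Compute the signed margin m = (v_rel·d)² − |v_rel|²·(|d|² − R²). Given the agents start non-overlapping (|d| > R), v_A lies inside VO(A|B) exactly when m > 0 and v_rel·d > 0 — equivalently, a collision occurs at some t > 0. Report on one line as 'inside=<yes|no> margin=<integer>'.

d = (-10, -24),  |d|² = 676;  R = 7+3 = 10,  c = 676−10² = 576
v_rel = (11, 8),  |v_rel|² = 185;  v_rel·d = (11)·(-10) + (8)·(-24) = -302
185·t² + 604·t + 576 = 0  ⇒  m = (-302)² − 185·576 = -15356
m = -15356 < 0,  v_rel·d = -302 < 0  ⇒  outside

inside=no margin=-15356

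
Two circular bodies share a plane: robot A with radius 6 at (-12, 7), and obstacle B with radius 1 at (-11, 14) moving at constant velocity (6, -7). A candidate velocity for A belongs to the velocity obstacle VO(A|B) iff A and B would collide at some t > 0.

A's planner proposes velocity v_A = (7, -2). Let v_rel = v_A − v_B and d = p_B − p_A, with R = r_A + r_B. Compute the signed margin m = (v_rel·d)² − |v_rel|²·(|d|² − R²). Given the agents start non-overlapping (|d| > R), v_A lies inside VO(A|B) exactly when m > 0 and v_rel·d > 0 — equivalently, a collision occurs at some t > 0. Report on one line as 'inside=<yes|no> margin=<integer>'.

d = (1, 7),  |d|² = 50;  R = 6+1 = 7,  c = 50−7² = 1
v_rel = (1, 5),  |v_rel|² = 26;  v_rel·d = (1)·(1) + (5)·(7) = 36
26·t² − 72·t + 1 = 0  ⇒  m = 36² − 26·1 = 1270
m = 1270 > 0,  v_rel·d = 36 > 0  ⇒  inside

inside=yes margin=1270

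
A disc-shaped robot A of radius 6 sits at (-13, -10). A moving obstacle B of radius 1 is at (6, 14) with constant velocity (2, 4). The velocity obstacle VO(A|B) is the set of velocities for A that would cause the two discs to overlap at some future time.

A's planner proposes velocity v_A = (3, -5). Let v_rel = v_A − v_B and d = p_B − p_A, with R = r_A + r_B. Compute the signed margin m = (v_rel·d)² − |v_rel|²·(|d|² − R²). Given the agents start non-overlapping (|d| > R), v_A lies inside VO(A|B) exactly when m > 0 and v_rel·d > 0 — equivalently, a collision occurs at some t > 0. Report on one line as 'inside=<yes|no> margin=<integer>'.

d = (19, 24),  |d|² = 937;  R = 6+1 = 7,  c = 937−7² = 888
v_rel = (1, -9),  |v_rel|² = 82;  v_rel·d = (1)·(19) + (-9)·(24) = -197
82·t² + 394·t + 888 = 0  ⇒  m = (-197)² − 82·888 = -34007
m = -34007 < 0,  v_rel·d = -197 < 0  ⇒  outside

inside=no margin=-34007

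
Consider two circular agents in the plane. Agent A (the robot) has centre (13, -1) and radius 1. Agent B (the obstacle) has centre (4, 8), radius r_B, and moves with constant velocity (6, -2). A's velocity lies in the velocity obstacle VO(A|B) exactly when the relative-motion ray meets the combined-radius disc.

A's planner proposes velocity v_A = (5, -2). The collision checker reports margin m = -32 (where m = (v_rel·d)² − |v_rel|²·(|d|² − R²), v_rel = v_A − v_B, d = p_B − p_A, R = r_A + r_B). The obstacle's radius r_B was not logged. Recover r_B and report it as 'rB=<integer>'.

m = -32
d = (-9, 9);  v_rel = (-1, 0),  |v_rel|² = 1
v_rel×d = (-1)·(9) − (0)·(-9) = -9
since m = R²·1 − (-9)²:  R² = (81 + -32) / 1 = 49
R = √49 = 7  ⇒  r_B = 7 − 1 = 6

rB=6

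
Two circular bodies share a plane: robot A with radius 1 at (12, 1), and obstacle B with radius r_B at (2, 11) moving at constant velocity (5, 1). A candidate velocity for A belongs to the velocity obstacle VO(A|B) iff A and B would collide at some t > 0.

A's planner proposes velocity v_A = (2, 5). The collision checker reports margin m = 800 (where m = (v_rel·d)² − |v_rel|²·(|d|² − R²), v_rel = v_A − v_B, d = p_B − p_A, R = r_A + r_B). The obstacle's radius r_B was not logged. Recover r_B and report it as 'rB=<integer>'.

m = 800
d = (-10, 10);  v_rel = (-3, 4),  |v_rel|² = 25
v_rel×d = (-3)·(10) − (4)·(-10) = 10
since m = R²·25 − 10²:  R² = (100 + 800) / 25 = 36
R = √36 = 6  ⇒  r_B = 6 − 1 = 5

rB=5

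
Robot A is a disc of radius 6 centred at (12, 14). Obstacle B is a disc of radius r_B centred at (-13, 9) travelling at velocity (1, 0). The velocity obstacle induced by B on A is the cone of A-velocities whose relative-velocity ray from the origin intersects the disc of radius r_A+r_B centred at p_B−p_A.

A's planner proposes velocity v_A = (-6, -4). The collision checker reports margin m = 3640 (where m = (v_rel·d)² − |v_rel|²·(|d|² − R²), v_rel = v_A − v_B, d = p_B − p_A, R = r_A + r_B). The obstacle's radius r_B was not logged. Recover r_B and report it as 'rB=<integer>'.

m = 3640
d = (-25, -5);  v_rel = (-7, -4),  |v_rel|² = 65
v_rel×d = (-7)·(-5) − (-4)·(-25) = -65
since m = R²·65 − (-65)²:  R² = (4225 + 3640) / 65 = 121
R = √121 = 11  ⇒  r_B = 11 − 6 = 5

rB=5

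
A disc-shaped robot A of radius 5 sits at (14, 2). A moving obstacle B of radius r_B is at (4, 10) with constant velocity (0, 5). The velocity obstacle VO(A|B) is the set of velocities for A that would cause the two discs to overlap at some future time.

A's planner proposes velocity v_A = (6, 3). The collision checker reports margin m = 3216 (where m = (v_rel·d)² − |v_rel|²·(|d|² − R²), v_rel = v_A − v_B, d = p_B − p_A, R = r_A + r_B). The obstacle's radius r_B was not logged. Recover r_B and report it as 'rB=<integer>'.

m = 3216
d = (-10, 8);  v_rel = (6, -2),  |v_rel|² = 40
v_rel×d = (6)·(8) − (-2)·(-10) = 28
since m = R²·40 − 28²:  R² = (784 + 3216) / 40 = 100
R = √100 = 10  ⇒  r_B = 10 − 5 = 5

rB=5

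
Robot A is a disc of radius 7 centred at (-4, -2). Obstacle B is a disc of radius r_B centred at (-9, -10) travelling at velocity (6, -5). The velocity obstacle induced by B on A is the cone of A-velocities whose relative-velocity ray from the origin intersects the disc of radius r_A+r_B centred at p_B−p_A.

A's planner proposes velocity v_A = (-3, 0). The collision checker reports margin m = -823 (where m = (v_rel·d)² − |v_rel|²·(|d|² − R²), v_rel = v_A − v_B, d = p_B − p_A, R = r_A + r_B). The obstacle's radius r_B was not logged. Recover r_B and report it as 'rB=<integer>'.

m = -823
d = (-5, -8);  v_rel = (-9, 5),  |v_rel|² = 106
v_rel×d = (-9)·(-8) − (5)·(-5) = 97
since m = R²·106 − 97²:  R² = (9409 + -823) / 106 = 81
R = √81 = 9  ⇒  r_B = 9 − 7 = 2

rB=2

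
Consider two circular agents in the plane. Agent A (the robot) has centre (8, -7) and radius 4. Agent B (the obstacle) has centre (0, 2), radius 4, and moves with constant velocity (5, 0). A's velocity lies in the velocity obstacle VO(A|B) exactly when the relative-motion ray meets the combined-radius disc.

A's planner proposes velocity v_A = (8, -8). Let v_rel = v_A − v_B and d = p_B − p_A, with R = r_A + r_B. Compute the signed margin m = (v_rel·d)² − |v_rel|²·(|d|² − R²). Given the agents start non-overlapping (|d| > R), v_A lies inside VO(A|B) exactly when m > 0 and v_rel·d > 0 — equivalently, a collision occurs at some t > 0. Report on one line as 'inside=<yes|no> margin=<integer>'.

d = (-8, 9),  |d|² = 145;  R = 4+4 = 8,  c = 145−8² = 81
v_rel = (3, -8),  |v_rel|² = 73;  v_rel·d = (3)·(-8) + (-8)·(9) = -96
73·t² + 192·t + 81 = 0  ⇒  m = (-96)² − 73·81 = 3303
m = 3303 > 0,  v_rel·d = -96 < 0  ⇒  outside

inside=no margin=3303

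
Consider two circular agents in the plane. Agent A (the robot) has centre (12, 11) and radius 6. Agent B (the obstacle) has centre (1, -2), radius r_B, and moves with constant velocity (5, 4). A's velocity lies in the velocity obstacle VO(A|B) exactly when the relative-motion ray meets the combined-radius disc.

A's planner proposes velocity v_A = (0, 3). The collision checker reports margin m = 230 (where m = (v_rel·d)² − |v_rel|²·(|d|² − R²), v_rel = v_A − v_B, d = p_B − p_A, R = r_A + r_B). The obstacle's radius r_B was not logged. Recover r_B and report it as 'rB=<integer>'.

m = 230
d = (-11, -13);  v_rel = (-5, -1),  |v_rel|² = 26
v_rel×d = (-5)·(-13) − (-1)·(-11) = 54
since m = R²·26 − 54²:  R² = (2916 + 230) / 26 = 121
R = √121 = 11  ⇒  r_B = 11 − 6 = 5

rB=5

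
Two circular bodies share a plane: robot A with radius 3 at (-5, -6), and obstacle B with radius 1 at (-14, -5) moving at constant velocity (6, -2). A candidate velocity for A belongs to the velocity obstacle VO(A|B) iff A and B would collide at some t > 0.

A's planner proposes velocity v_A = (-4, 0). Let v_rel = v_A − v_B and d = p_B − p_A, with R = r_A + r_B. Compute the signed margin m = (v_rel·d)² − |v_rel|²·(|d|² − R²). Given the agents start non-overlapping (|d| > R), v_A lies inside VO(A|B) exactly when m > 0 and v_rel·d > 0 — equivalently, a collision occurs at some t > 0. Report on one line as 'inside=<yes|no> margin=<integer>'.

d = (-9, 1),  |d|² = 82;  R = 3+1 = 4,  c = 82−4² = 66
v_rel = (-10, 2),  |v_rel|² = 104;  v_rel·d = (-10)·(-9) + (2)·(1) = 92
104·t² − 184·t + 66 = 0  ⇒  m = 92² − 104·66 = 1600
m = 1600 > 0,  v_rel·d = 92 > 0  ⇒  inside

inside=yes margin=1600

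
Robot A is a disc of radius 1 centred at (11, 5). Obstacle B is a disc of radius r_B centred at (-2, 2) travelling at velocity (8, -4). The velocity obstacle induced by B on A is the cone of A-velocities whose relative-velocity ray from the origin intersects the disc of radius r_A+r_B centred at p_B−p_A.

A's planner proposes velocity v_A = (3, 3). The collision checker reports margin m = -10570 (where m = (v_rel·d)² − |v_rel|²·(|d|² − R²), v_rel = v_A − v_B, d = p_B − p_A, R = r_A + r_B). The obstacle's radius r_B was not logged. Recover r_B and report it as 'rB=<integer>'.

m = -10570
d = (-13, -3);  v_rel = (-5, 7),  |v_rel|² = 74
v_rel×d = (-5)·(-3) − (7)·(-13) = 106
since m = R²·74 − 106²:  R² = (11236 + -10570) / 74 = 9
R = √9 = 3  ⇒  r_B = 3 − 1 = 2

rB=2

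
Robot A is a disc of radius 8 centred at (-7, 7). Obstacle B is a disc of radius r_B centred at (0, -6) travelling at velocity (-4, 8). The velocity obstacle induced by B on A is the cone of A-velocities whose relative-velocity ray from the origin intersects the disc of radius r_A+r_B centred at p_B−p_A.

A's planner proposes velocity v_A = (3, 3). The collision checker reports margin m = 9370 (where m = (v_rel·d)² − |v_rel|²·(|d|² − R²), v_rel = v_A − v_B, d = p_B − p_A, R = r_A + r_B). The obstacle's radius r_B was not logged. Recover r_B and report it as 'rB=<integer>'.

m = 9370
d = (7, -13);  v_rel = (7, -5),  |v_rel|² = 74
v_rel×d = (7)·(-13) − (-5)·(7) = -56
since m = R²·74 − (-56)²:  R² = (3136 + 9370) / 74 = 169
R = √169 = 13  ⇒  r_B = 13 − 8 = 5

rB=5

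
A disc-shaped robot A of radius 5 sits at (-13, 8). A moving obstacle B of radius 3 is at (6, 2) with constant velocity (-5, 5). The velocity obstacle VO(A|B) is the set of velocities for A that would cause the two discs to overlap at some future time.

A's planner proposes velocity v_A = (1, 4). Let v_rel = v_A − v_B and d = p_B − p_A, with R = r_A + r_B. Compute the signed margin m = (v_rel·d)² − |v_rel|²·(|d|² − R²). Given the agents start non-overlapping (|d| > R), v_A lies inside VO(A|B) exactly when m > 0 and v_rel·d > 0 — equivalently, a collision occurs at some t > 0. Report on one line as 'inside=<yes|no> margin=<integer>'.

d = (19, -6),  |d|² = 397;  R = 5+3 = 8,  c = 397−8² = 333
v_rel = (6, -1),  |v_rel|² = 37;  v_rel·d = (6)·(19) + (-1)·(-6) = 120
37·t² − 240·t + 333 = 0  ⇒  m = 120² − 37·333 = 2079
m = 2079 > 0,  v_rel·d = 120 > 0  ⇒  inside

inside=yes margin=2079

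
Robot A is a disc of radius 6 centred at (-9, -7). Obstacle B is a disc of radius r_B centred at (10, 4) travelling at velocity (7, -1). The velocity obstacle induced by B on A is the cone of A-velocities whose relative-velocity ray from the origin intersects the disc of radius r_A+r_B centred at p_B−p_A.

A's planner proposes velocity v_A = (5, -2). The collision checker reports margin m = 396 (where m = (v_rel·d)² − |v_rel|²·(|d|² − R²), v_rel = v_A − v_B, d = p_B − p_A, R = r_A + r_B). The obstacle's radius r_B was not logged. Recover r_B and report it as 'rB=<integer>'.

m = 396
d = (19, 11);  v_rel = (-2, -1),  |v_rel|² = 5
v_rel×d = (-2)·(11) − (-1)·(19) = -3
since m = R²·5 − (-3)²:  R² = (9 + 396) / 5 = 81
R = √81 = 9  ⇒  r_B = 9 − 6 = 3

rB=3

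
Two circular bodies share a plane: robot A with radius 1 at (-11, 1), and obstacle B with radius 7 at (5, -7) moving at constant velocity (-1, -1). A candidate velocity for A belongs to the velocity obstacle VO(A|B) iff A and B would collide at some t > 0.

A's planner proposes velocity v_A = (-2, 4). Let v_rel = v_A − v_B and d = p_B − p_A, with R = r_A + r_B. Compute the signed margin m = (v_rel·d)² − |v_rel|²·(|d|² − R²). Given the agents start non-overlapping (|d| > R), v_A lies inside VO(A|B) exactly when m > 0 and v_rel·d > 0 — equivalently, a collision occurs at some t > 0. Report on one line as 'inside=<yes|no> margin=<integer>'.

d = (16, -8),  |d|² = 320;  R = 1+7 = 8,  c = 320−8² = 256
v_rel = (-1, 5),  |v_rel|² = 26;  v_rel·d = (-1)·(16) + (5)·(-8) = -56
26·t² + 112·t + 256 = 0  ⇒  m = (-56)² − 26·256 = -3520
m = -3520 < 0,  v_rel·d = -56 < 0  ⇒  outside

inside=no margin=-3520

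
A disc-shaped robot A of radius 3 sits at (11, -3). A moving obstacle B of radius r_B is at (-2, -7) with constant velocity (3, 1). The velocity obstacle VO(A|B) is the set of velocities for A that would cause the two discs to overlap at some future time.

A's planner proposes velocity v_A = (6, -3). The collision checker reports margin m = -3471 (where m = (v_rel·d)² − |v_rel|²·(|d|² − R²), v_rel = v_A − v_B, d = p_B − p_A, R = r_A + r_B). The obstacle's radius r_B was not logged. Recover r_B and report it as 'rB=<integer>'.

m = -3471
d = (-13, -4);  v_rel = (3, -4),  |v_rel|² = 25
v_rel×d = (3)·(-4) − (-4)·(-13) = -64
since m = R²·25 − (-64)²:  R² = (4096 + -3471) / 25 = 25
R = √25 = 5  ⇒  r_B = 5 − 3 = 2

rB=2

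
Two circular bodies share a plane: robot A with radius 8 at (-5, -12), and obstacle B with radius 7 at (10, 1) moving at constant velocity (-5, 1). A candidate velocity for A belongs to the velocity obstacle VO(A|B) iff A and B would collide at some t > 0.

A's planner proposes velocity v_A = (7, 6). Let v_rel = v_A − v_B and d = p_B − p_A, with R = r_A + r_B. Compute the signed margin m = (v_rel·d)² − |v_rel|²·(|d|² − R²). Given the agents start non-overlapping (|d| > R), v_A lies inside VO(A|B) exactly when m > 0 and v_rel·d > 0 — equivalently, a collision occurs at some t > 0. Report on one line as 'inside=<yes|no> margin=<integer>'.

d = (15, 13),  |d|² = 394;  R = 8+7 = 15,  c = 394−15² = 169
v_rel = (12, 5),  |v_rel|² = 169;  v_rel·d = (12)·(15) + (5)·(13) = 245
169·t² − 490·t + 169 = 0  ⇒  m = 245² − 169·169 = 31464
m = 31464 > 0,  v_rel·d = 245 > 0  ⇒  inside

inside=yes margin=31464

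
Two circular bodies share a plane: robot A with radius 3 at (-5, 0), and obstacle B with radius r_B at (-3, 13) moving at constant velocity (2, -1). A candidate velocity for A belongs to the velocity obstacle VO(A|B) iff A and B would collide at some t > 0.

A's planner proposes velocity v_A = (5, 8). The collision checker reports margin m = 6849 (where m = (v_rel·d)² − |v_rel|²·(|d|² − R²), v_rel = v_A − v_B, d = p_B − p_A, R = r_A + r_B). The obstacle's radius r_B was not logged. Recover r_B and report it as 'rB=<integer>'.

m = 6849
d = (2, 13);  v_rel = (3, 9),  |v_rel|² = 90
v_rel×d = (3)·(13) − (9)·(2) = 21
since m = R²·90 − 21²:  R² = (441 + 6849) / 90 = 81
R = √81 = 9  ⇒  r_B = 9 − 3 = 6

rB=6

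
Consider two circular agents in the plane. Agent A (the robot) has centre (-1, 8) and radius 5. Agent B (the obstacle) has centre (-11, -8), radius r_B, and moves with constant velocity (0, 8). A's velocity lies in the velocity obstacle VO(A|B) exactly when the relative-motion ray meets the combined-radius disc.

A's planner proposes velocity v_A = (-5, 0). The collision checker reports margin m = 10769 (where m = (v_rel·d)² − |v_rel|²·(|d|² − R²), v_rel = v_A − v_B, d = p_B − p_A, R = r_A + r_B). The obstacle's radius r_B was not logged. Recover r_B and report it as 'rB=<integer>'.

m = 10769
d = (-10, -16);  v_rel = (-5, -8),  |v_rel|² = 89
v_rel×d = (-5)·(-16) − (-8)·(-10) = 0
since m = R²·89 − 0²:  R² = (0 + 10769) / 89 = 121
R = √121 = 11  ⇒  r_B = 11 − 5 = 6

rB=6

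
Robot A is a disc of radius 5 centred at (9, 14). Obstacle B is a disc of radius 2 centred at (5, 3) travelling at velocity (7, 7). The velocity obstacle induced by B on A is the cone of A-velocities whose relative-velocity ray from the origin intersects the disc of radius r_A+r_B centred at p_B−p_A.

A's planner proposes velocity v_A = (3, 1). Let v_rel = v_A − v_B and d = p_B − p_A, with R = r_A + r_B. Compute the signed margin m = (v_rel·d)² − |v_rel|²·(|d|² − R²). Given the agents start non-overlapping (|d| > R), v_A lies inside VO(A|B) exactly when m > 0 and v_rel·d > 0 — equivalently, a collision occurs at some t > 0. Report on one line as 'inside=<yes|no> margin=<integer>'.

d = (-4, -11),  |d|² = 137;  R = 5+2 = 7,  c = 137−7² = 88
v_rel = (-4, -6),  |v_rel|² = 52;  v_rel·d = (-4)·(-4) + (-6)·(-11) = 82
52·t² − 164·t + 88 = 0  ⇒  m = 82² − 52·88 = 2148
m = 2148 > 0,  v_rel·d = 82 > 0  ⇒  inside

inside=yes margin=2148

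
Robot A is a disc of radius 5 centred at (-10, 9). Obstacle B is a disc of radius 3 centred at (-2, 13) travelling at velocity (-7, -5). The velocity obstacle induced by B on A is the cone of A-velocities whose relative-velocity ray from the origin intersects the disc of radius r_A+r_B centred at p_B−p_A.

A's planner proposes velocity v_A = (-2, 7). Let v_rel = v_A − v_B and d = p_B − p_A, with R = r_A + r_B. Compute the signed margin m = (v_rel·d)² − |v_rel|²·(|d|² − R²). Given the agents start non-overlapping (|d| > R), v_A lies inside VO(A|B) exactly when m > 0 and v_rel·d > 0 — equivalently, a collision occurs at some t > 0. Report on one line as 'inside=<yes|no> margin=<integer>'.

d = (8, 4),  |d|² = 80;  R = 5+3 = 8,  c = 80−8² = 16
v_rel = (5, 12),  |v_rel|² = 169;  v_rel·d = (5)·(8) + (12)·(4) = 88
169·t² − 176·t + 16 = 0  ⇒  m = 88² − 169·16 = 5040
m = 5040 > 0,  v_rel·d = 88 > 0  ⇒  inside

inside=yes margin=5040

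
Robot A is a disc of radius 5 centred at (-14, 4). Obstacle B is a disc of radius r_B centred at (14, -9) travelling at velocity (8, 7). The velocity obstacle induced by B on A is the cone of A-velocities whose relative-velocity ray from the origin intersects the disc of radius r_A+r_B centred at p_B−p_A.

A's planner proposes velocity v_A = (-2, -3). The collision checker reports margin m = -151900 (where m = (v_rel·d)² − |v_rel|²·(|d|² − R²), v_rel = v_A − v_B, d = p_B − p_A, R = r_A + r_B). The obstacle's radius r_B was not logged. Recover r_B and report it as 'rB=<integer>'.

m = -151900
d = (28, -13);  v_rel = (-10, -10),  |v_rel|² = 200
v_rel×d = (-10)·(-13) − (-10)·(28) = 410
since m = R²·200 − 410²:  R² = (168100 + -151900) / 200 = 81
R = √81 = 9  ⇒  r_B = 9 − 5 = 4

rB=4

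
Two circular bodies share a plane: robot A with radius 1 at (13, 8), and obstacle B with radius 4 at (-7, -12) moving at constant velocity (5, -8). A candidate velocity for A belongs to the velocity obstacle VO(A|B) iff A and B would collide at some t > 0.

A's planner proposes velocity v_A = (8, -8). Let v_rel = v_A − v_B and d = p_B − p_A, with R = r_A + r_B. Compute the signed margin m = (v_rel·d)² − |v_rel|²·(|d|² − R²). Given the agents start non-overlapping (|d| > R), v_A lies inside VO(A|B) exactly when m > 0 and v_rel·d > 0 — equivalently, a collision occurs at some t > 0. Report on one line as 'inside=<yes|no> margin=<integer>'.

d = (-20, -20),  |d|² = 800;  R = 1+4 = 5,  c = 800−5² = 775
v_rel = (3, 0),  |v_rel|² = 9;  v_rel·d = (3)·(-20) + (0)·(-20) = -60
9·t² + 120·t + 775 = 0  ⇒  m = (-60)² − 9·775 = -3375
m = -3375 < 0,  v_rel·d = -60 < 0  ⇒  outside

inside=no margin=-3375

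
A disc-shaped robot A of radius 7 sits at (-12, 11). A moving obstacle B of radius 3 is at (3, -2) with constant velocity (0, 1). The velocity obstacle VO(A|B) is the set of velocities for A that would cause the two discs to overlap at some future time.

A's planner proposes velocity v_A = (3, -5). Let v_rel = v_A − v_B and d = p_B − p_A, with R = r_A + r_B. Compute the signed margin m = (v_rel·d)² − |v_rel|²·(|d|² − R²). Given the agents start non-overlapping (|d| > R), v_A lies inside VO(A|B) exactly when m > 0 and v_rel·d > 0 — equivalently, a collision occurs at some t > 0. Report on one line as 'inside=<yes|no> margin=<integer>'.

d = (15, -13),  |d|² = 394;  R = 7+3 = 10,  c = 394−10² = 294
v_rel = (3, -6),  |v_rel|² = 45;  v_rel·d = (3)·(15) + (-6)·(-13) = 123
45·t² − 246·t + 294 = 0  ⇒  m = 123² − 45·294 = 1899
m = 1899 > 0,  v_rel·d = 123 > 0  ⇒  inside

inside=yes margin=1899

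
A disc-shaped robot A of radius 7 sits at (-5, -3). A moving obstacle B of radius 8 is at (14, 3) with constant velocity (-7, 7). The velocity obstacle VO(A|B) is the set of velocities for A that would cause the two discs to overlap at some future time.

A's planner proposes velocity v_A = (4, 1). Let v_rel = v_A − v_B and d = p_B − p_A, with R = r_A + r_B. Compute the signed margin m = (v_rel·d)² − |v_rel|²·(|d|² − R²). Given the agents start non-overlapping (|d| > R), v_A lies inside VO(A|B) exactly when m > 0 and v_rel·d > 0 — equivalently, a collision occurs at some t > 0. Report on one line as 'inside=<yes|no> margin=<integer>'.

d = (19, 6),  |d|² = 397;  R = 7+8 = 15,  c = 397−15² = 172
v_rel = (11, -6),  |v_rel|² = 157;  v_rel·d = (11)·(19) + (-6)·(6) = 173
157·t² − 346·t + 172 = 0  ⇒  m = 173² − 157·172 = 2925
m = 2925 > 0,  v_rel·d = 173 > 0  ⇒  inside

inside=yes margin=2925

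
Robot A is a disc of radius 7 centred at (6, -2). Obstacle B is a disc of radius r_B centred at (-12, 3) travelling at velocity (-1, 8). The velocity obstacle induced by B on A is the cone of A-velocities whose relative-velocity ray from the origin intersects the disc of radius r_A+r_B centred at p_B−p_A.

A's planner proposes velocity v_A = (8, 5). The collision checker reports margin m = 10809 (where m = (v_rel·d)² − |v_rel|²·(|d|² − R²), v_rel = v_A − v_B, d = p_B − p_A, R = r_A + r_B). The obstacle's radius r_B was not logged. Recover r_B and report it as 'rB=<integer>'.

m = 10809
d = (-18, 5);  v_rel = (9, -3),  |v_rel|² = 90
v_rel×d = (9)·(5) − (-3)·(-18) = -9
since m = R²·90 − (-9)²:  R² = (81 + 10809) / 90 = 121
R = √121 = 11  ⇒  r_B = 11 − 7 = 4

rB=4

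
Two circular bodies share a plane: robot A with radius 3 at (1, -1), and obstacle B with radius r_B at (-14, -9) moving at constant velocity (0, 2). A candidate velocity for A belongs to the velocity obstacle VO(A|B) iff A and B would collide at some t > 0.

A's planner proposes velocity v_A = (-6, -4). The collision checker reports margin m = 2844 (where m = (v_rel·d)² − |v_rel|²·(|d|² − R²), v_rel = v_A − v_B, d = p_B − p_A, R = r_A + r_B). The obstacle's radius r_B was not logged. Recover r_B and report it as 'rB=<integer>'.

m = 2844
d = (-15, -8);  v_rel = (-6, -6),  |v_rel|² = 72
v_rel×d = (-6)·(-8) − (-6)·(-15) = -42
since m = R²·72 − (-42)²:  R² = (1764 + 2844) / 72 = 64
R = √64 = 8  ⇒  r_B = 8 − 3 = 5

rB=5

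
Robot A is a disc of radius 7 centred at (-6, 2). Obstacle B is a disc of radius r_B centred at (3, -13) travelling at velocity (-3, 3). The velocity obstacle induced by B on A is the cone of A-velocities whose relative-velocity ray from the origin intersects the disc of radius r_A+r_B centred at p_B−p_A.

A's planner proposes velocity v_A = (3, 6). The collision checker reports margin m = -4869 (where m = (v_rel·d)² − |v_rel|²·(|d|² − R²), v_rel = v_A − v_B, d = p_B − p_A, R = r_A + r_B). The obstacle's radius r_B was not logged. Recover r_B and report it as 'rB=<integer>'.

m = -4869
d = (9, -15);  v_rel = (6, 3),  |v_rel|² = 45
v_rel×d = (6)·(-15) − (3)·(9) = -117
since m = R²·45 − (-117)²:  R² = (13689 + -4869) / 45 = 196
R = √196 = 14  ⇒  r_B = 14 − 7 = 7

rB=7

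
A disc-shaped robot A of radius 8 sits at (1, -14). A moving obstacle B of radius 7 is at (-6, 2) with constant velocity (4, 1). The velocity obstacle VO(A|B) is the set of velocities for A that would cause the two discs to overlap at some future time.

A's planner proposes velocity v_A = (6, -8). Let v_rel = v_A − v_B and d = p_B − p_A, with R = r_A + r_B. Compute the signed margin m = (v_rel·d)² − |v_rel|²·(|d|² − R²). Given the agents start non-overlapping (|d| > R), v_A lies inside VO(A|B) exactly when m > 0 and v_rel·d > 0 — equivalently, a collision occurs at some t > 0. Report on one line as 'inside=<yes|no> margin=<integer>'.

d = (-7, 16),  |d|² = 305;  R = 8+7 = 15,  c = 305−15² = 80
v_rel = (2, -9),  |v_rel|² = 85;  v_rel·d = (2)·(-7) + (-9)·(16) = -158
85·t² + 316·t + 80 = 0  ⇒  m = (-158)² − 85·80 = 18164
m = 18164 > 0,  v_rel·d = -158 < 0  ⇒  outside

inside=no margin=18164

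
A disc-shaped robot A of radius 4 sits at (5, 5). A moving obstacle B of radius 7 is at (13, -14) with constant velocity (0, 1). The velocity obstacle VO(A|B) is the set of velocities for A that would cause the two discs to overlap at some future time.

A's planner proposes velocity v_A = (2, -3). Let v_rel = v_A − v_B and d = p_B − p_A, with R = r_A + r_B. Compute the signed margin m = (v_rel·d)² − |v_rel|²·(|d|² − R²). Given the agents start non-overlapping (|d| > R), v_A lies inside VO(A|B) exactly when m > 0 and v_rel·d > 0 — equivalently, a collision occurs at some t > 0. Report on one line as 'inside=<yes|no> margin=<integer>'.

d = (8, -19),  |d|² = 425;  R = 4+7 = 11,  c = 425−11² = 304
v_rel = (2, -4),  |v_rel|² = 20;  v_rel·d = (2)·(8) + (-4)·(-19) = 92
20·t² − 184·t + 304 = 0  ⇒  m = 92² − 20·304 = 2384
m = 2384 > 0,  v_rel·d = 92 > 0  ⇒  inside

inside=yes margin=2384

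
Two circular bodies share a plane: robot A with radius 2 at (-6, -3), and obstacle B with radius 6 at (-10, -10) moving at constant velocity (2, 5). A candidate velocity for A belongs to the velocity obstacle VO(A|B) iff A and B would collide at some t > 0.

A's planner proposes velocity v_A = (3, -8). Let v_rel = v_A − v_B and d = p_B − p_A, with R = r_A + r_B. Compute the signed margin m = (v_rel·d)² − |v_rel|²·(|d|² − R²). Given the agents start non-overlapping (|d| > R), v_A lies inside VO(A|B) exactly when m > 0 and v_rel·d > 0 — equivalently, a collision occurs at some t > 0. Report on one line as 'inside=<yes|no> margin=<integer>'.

d = (-4, -7),  |d|² = 65;  R = 2+6 = 8,  c = 65−8² = 1
v_rel = (1, -13),  |v_rel|² = 170;  v_rel·d = (1)·(-4) + (-13)·(-7) = 87
170·t² − 174·t + 1 = 0  ⇒  m = 87² − 170·1 = 7399
m = 7399 > 0,  v_rel·d = 87 > 0  ⇒  inside

inside=yes margin=7399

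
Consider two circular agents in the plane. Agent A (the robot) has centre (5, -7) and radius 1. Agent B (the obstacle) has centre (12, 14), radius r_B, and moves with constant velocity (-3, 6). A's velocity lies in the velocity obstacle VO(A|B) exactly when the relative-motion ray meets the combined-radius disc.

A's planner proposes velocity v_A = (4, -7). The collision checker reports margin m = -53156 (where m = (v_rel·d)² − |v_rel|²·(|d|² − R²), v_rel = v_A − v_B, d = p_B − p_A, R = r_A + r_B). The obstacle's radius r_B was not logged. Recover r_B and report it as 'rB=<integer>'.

m = -53156
d = (7, 21);  v_rel = (7, -13),  |v_rel|² = 218
v_rel×d = (7)·(21) − (-13)·(7) = 238
since m = R²·218 − 238²:  R² = (56644 + -53156) / 218 = 16
R = √16 = 4  ⇒  r_B = 4 − 1 = 3

rB=3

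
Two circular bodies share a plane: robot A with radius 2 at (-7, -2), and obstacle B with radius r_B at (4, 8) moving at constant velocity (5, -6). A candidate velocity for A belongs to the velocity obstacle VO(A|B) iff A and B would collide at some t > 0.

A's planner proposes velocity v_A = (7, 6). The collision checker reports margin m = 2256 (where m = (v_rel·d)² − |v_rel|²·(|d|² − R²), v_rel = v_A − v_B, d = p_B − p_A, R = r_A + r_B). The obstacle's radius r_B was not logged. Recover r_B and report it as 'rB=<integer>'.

m = 2256
d = (11, 10);  v_rel = (2, 12),  |v_rel|² = 148
v_rel×d = (2)·(10) − (12)·(11) = -112
since m = R²·148 − (-112)²:  R² = (12544 + 2256) / 148 = 100
R = √100 = 10  ⇒  r_B = 10 − 2 = 8

rB=8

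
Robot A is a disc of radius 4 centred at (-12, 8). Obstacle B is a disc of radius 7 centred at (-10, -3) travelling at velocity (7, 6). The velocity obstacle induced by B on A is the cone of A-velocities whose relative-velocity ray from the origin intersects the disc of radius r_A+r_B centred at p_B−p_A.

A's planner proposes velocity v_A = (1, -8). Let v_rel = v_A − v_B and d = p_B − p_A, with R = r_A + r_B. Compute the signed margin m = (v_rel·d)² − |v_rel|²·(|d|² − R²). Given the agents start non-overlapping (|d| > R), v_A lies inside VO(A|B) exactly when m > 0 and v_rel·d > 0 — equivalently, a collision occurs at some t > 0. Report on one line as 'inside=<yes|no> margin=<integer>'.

d = (2, -11),  |d|² = 125;  R = 4+7 = 11,  c = 125−11² = 4
v_rel = (-6, -14),  |v_rel|² = 232;  v_rel·d = (-6)·(2) + (-14)·(-11) = 142
232·t² − 284·t + 4 = 0  ⇒  m = 142² − 232·4 = 19236
m = 19236 > 0,  v_rel·d = 142 > 0  ⇒  inside

inside=yes margin=19236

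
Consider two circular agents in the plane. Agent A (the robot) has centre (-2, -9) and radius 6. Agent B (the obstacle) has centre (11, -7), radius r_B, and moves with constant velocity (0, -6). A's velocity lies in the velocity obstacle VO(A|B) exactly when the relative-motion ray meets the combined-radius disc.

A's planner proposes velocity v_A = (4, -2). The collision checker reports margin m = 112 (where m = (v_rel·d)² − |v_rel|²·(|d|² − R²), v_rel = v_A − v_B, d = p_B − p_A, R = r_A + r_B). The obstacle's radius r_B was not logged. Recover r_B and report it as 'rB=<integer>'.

m = 112
d = (13, 2);  v_rel = (4, 4),  |v_rel|² = 32
v_rel×d = (4)·(2) − (4)·(13) = -44
since m = R²·32 − (-44)²:  R² = (1936 + 112) / 32 = 64
R = √64 = 8  ⇒  r_B = 8 − 6 = 2

rB=2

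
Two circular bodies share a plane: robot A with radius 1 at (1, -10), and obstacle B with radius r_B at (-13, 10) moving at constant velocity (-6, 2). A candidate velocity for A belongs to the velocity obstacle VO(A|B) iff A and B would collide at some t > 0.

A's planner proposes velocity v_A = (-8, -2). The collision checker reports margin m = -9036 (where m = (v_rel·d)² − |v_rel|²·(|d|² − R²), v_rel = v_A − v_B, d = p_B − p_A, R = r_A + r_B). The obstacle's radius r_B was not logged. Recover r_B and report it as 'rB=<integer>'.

m = -9036
d = (-14, 20);  v_rel = (-2, -4),  |v_rel|² = 20
v_rel×d = (-2)·(20) − (-4)·(-14) = -96
since m = R²·20 − (-96)²:  R² = (9216 + -9036) / 20 = 9
R = √9 = 3  ⇒  r_B = 3 − 1 = 2

rB=2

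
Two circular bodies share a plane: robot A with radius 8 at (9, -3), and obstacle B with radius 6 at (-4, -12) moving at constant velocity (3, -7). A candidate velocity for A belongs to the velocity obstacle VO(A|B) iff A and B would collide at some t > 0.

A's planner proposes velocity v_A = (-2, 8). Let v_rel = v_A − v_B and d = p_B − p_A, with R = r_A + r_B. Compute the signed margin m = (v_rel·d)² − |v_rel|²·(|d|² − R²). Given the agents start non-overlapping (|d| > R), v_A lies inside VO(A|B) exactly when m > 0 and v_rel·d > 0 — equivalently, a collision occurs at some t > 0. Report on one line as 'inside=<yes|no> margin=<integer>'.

d = (-13, -9),  |d|² = 250;  R = 8+6 = 14,  c = 250−14² = 54
v_rel = (-5, 15),  |v_rel|² = 250;  v_rel·d = (-5)·(-13) + (15)·(-9) = -70
250·t² + 140·t + 54 = 0  ⇒  m = (-70)² − 250·54 = -8600
m = -8600 < 0,  v_rel·d = -70 < 0  ⇒  outside

inside=no margin=-8600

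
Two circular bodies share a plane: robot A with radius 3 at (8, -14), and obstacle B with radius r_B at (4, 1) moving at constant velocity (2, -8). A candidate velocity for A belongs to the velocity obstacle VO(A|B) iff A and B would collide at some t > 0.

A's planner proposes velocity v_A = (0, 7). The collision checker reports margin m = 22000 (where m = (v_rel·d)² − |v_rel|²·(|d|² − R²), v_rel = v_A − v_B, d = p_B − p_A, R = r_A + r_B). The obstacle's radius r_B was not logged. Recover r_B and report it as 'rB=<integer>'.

m = 22000
d = (-4, 15);  v_rel = (-2, 15),  |v_rel|² = 229
v_rel×d = (-2)·(15) − (15)·(-4) = 30
since m = R²·229 − 30²:  R² = (900 + 22000) / 229 = 100
R = √100 = 10  ⇒  r_B = 10 − 3 = 7

rB=7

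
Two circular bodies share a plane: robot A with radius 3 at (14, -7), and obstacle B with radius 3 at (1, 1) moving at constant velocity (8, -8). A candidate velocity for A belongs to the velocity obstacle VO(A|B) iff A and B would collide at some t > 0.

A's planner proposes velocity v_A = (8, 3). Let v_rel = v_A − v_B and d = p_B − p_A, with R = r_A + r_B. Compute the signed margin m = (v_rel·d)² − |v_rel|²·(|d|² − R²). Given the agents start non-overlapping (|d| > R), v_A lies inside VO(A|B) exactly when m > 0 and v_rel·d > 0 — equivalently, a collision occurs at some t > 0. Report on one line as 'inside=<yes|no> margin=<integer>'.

d = (-13, 8),  |d|² = 233;  R = 3+3 = 6,  c = 233−6² = 197
v_rel = (0, 11),  |v_rel|² = 121;  v_rel·d = (0)·(-13) + (11)·(8) = 88
121·t² − 176·t + 197 = 0  ⇒  m = 88² − 121·197 = -16093
m = -16093 < 0,  v_rel·d = 88 > 0  ⇒  outside

inside=no margin=-16093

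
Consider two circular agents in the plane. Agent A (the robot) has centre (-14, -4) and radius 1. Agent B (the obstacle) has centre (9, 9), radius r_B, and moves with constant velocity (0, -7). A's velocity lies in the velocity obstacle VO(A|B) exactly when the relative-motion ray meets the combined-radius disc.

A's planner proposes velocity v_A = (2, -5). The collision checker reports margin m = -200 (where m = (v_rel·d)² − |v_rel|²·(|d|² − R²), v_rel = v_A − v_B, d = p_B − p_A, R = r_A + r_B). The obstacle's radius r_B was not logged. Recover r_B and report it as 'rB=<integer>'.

m = -200
d = (23, 13);  v_rel = (2, 2),  |v_rel|² = 8
v_rel×d = (2)·(13) − (2)·(23) = -20
since m = R²·8 − (-20)²:  R² = (400 + -200) / 8 = 25
R = √25 = 5  ⇒  r_B = 5 − 1 = 4

rB=4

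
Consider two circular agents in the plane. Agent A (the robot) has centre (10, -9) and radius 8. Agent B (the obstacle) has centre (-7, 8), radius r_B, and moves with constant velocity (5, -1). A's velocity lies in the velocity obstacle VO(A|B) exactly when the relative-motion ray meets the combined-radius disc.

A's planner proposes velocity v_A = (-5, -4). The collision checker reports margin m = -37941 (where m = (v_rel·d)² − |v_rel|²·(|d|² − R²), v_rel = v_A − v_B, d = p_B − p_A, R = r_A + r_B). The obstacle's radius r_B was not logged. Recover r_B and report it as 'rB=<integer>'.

m = -37941
d = (-17, 17);  v_rel = (-10, -3),  |v_rel|² = 109
v_rel×d = (-10)·(17) − (-3)·(-17) = -221
since m = R²·109 − (-221)²:  R² = (48841 + -37941) / 109 = 100
R = √100 = 10  ⇒  r_B = 10 − 8 = 2

rB=2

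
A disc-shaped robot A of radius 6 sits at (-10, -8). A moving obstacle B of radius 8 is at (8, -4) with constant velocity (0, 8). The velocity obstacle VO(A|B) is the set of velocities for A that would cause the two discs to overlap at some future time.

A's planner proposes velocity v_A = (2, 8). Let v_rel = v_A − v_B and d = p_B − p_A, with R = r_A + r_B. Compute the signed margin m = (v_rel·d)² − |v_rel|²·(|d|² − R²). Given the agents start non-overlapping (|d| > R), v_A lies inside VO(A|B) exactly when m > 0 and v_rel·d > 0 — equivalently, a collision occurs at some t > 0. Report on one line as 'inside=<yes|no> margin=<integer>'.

d = (18, 4),  |d|² = 340;  R = 6+8 = 14,  c = 340−14² = 144
v_rel = (2, 0),  |v_rel|² = 4;  v_rel·d = (2)·(18) + (0)·(4) = 36
4·t² − 72·t + 144 = 0  ⇒  m = 36² − 4·144 = 720
m = 720 > 0,  v_rel·d = 36 > 0  ⇒  inside

inside=yes margin=720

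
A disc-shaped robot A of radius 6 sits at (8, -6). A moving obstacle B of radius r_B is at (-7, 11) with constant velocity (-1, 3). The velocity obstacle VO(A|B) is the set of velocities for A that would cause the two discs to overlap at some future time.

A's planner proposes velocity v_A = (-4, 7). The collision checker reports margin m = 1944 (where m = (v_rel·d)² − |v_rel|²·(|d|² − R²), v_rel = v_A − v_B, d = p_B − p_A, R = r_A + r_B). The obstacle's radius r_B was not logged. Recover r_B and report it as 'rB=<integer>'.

m = 1944
d = (-15, 17);  v_rel = (-3, 4),  |v_rel|² = 25
v_rel×d = (-3)·(17) − (4)·(-15) = 9
since m = R²·25 − 9²:  R² = (81 + 1944) / 25 = 81
R = √81 = 9  ⇒  r_B = 9 − 6 = 3

rB=3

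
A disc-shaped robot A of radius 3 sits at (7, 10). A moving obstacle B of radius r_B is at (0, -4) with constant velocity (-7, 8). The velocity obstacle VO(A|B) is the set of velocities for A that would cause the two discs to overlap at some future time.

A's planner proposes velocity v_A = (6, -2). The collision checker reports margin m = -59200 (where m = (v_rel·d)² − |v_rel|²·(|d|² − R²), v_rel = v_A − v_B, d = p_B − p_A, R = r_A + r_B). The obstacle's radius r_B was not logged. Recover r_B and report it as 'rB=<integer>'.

m = -59200
d = (-7, -14);  v_rel = (13, -10),  |v_rel|² = 269
v_rel×d = (13)·(-14) − (-10)·(-7) = -252
since m = R²·269 − (-252)²:  R² = (63504 + -59200) / 269 = 16
R = √16 = 4  ⇒  r_B = 4 − 3 = 1

rB=1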